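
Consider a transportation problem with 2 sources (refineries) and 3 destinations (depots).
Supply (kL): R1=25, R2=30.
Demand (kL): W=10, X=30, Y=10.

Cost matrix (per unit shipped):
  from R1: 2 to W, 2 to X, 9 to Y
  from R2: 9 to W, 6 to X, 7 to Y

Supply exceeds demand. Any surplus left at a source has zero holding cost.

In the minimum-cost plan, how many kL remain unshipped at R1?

0

An optimal plan:
  R1->W: 10 × 2 = 20
  R1->X: 15 × 2 = 30
  R2->X: 15 × 6 = 90
  R2->Y: 10 × 7 = 70
Total cost = 210.
R1 ships 25 of its 25, leaving 0.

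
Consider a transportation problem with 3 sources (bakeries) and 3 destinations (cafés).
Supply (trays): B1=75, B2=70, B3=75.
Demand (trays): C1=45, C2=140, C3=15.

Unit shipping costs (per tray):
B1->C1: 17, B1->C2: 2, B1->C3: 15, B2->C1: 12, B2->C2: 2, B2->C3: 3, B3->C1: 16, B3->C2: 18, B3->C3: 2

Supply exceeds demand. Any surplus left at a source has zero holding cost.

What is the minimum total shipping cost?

One minimum-cost allocation:
  B1–C2: 75 × 2 = 150
  B2–C1: 5 × 12 = 60
  B2–C2: 65 × 2 = 130
  B3–C1: 40 × 16 = 640
  B3–C3: 15 × 2 = 30
Total = 150 + 60 + 130 + 640 + 30 = 1010.

1010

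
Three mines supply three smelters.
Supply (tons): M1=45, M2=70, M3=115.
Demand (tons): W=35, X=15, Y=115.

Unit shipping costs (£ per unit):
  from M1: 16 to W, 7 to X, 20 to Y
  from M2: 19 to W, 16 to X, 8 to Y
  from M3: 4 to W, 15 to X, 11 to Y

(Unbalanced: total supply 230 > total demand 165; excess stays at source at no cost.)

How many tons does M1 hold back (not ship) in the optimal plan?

30

An optimal plan:
  M1–X: 15 × £7 = £105
  M2–Y: 70 × £8 = £560
  M3–W: 35 × £4 = £140
  M3–Y: 45 × £11 = £495
Total cost = £1300.
M1 ships 15 of its 45, leaving 30.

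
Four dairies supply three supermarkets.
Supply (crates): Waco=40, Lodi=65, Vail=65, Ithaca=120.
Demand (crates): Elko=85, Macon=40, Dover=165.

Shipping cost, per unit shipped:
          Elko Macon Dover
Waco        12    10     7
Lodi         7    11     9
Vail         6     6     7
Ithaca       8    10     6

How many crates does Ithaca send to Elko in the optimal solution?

Solving gives:
  Waco->Dover: 40 crates
  Lodi->Elko: 65 crates
  Vail->Elko: 20 crates
  Vail->Macon: 40 crates
  Vail->Dover: 5 crates
  Ithaca->Dover: 120 crates
Total cost = 1850.
The route Ithaca→Elko is not used.

0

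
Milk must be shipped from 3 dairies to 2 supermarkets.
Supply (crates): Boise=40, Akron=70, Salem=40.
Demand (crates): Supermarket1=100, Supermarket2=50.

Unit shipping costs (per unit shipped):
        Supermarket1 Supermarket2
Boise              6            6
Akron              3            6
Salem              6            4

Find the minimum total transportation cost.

610

A cheapest plan:
  Boise->Supermarket1: 30 × 6 = 180
  Boise->Supermarket2: 10 × 6 = 60
  Akron->Supermarket1: 70 × 3 = 210
  Salem->Supermarket2: 40 × 4 = 160
Total = 180 + 60 + 210 + 160 = 610.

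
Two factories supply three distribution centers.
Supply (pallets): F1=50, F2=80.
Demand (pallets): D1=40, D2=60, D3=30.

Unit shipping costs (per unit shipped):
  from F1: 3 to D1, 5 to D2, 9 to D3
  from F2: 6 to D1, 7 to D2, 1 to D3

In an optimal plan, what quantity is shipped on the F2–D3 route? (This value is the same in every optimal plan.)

30

The minimum-cost plan:
  F1->D1: 40 pallets
  F1->D2: 10 pallets
  F2->D2: 50 pallets
  F2->D3: 30 pallets
Total cost = 550.
So F2→D3 carries 30 pallets.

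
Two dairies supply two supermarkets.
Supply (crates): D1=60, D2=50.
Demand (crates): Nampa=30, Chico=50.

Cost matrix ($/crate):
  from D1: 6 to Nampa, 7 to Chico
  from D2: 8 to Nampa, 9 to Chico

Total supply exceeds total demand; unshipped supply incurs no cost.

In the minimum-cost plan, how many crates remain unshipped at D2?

30

An optimal plan:
  D1→Nampa: 30 × $6 = $180
  D1→Chico: 30 × $7 = $210
  D2→Chico: 20 × $9 = $180
Total cost = $570.
D2 ships 20 of its 50, leaving 30.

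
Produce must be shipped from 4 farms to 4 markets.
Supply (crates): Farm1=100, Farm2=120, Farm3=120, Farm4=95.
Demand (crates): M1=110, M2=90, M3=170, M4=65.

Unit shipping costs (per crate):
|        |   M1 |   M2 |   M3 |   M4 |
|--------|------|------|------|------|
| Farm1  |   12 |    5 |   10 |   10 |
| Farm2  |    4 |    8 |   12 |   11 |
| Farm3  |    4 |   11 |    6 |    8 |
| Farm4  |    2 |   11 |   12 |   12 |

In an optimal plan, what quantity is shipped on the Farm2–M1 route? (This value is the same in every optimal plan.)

The minimum-cost plan:
  Farm1–M2: 90 × 5 = 450
  Farm1–M3: 10 × 10 = 100
  Farm2–M1: 15 × 4 = 60
  Farm2–M3: 40 × 12 = 480
  Farm2–M4: 65 × 11 = 715
  Farm3–M3: 120 × 6 = 720
  Farm4–M1: 95 × 2 = 190
Total cost = 2715.
So Farm2→M1 carries 15 crates.

15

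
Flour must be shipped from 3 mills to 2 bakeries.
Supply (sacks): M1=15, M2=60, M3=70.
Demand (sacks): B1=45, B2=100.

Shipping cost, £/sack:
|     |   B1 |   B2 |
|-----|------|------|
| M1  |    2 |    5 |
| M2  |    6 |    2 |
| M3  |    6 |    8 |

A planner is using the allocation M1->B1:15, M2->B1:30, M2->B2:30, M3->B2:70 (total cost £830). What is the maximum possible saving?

Current plan cost = 15·2 + 30·6 + 30·2 + 70·8 = £830.
Optimal plan:
  M1 to B1: 15 × £2 = £30
  M2 to B2: 60 × £2 = £120
  M3 to B1: 30 × £6 = £180
  M3 to B2: 40 × £8 = £320
Optimal cost = £650.
Saving = 830 − 650 = £180.

180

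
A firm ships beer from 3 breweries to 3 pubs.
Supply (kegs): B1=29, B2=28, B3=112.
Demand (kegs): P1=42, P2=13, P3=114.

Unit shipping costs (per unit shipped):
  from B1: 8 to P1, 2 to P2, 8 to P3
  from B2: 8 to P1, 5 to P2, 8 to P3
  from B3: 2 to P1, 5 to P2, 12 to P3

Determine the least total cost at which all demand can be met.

A cheapest plan:
  B1→P3: 29 kegs
  B2→P3: 28 kegs
  B3→P1: 42 kegs
  B3→P2: 13 kegs
  B3→P3: 57 kegs
Total cost = 1289.
(Supply check: B1 ships 29; B2 ships 28; B3 ships 112.)

1289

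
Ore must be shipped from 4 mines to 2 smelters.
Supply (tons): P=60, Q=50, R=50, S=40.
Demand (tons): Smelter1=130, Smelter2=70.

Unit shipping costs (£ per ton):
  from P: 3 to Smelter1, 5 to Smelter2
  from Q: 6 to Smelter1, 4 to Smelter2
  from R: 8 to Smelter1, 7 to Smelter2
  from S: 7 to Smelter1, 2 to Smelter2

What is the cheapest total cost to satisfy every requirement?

900

Optimal allocation:
  P–Smelter1: 60 tons
  Q–Smelter1: 20 tons
  Q–Smelter2: 30 tons
  R–Smelter1: 50 tons
  S–Smelter2: 40 tons
Total cost = £900.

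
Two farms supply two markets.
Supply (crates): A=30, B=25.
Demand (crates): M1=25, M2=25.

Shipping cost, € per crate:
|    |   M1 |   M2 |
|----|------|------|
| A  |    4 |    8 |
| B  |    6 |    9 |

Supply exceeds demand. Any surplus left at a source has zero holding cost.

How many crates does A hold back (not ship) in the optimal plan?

0

An optimal plan:
  A→M1: 25 × €4 = €100
  A→M2: 5 × €8 = €40
  B→M2: 20 × €9 = €180
Total cost = €320.
A ships 30 of its 30, leaving 0.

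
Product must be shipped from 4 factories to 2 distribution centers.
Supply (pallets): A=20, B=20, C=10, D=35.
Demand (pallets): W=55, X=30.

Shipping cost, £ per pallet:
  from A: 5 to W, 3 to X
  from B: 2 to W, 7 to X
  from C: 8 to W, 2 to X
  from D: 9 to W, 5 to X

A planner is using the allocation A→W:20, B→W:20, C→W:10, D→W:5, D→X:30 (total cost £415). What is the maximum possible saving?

20

Current plan cost = 20·5 + 20·2 + 10·8 + 5·9 + 30·5 = £415.
Optimal plan:
  A->W: 20 pallets
  B->W: 20 pallets
  C->X: 10 pallets
  D->W: 15 pallets
  D->X: 20 pallets
Optimal cost = £395.
Saving = 415 − 395 = £20.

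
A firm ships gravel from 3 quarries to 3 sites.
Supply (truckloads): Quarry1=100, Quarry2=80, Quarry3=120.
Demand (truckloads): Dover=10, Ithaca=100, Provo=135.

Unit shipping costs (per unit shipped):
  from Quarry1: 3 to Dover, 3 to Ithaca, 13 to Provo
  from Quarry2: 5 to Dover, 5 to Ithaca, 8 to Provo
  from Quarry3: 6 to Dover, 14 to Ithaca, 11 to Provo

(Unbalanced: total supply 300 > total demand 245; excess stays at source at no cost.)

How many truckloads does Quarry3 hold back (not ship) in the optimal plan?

55

An optimal plan:
  Quarry1 to Ithaca: 100 × 3 = 300
  Quarry2 to Provo: 80 × 8 = 640
  Quarry3 to Dover: 10 × 6 = 60
  Quarry3 to Provo: 55 × 11 = 605
Total cost = 1605.
Quarry3 ships 65 of its 120, leaving 55.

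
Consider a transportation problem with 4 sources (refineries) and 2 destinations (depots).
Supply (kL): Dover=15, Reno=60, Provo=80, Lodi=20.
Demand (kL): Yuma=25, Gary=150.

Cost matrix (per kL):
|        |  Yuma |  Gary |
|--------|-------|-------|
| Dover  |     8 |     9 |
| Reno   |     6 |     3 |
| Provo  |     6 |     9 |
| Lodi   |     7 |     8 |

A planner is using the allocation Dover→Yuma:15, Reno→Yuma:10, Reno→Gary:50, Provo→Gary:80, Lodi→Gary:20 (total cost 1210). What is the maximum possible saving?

90

Current plan cost = 15·8 + 10·6 + 50·3 + 80·9 + 20·8 = 1210.
Optimal plan:
  Dover to Gary: 15 × 9 = 135
  Reno to Gary: 60 × 3 = 180
  Provo to Yuma: 25 × 6 = 150
  Provo to Gary: 55 × 9 = 495
  Lodi to Gary: 20 × 8 = 160
Optimal cost = 1120.
Saving = 1210 − 1120 = 90.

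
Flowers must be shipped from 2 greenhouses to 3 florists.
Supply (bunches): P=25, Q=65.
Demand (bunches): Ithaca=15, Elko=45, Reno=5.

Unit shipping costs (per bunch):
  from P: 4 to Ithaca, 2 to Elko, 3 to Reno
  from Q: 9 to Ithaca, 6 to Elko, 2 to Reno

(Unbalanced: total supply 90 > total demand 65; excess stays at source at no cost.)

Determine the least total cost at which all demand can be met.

Optimal allocation:
  P–Ithaca: 15 × 4 = 60
  P–Elko: 10 × 2 = 20
  Q–Elko: 35 × 6 = 210
  Q–Reno: 5 × 2 = 10
Total = 60 + 20 + 210 + 10 = 300.
(Supply check: P ships 25; Q ships 40.)

300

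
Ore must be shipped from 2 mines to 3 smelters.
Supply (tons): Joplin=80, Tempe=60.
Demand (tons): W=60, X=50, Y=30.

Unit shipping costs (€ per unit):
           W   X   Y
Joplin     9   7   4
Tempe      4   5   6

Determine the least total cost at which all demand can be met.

Optimal allocation:
  Joplin->X: 50 × €7 = €350
  Joplin->Y: 30 × €4 = €120
  Tempe->W: 60 × €4 = €240
Total = 350 + 120 + 240 = €710.

710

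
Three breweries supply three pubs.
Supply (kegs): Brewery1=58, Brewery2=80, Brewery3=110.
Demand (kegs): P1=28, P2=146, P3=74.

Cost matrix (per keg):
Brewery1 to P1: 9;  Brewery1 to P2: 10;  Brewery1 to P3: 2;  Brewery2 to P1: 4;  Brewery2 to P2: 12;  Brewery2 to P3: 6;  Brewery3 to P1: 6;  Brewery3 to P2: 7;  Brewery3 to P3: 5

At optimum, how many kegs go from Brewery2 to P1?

Optimal shipments:
  Brewery1->P3: 58 × 2 = 116
  Brewery2->P1: 28 × 4 = 112
  Brewery2->P2: 36 × 12 = 432
  Brewery2->P3: 16 × 6 = 96
  Brewery3->P2: 110 × 7 = 770
Total cost = 1526.
So Brewery2→P1 carries 28 kegs.

28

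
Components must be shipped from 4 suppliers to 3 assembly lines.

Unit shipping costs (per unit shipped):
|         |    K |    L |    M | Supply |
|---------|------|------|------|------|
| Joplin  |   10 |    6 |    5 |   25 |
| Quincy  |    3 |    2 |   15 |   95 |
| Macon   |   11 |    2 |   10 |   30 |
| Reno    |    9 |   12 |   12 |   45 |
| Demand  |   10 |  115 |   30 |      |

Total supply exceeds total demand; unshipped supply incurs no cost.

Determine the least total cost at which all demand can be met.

A cheapest plan:
  Joplin→M: 25 × 5 = 125
  Quincy→K: 10 × 3 = 30
  Quincy→L: 85 × 2 = 170
  Macon→L: 30 × 2 = 60
  Reno→M: 5 × 12 = 60
Total = 125 + 30 + 170 + 60 + 60 = 445.

445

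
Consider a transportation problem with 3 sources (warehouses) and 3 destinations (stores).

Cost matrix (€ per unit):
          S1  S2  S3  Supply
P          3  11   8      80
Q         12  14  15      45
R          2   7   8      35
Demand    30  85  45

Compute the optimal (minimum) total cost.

1380

One minimum-cost allocation:
  P–S1: 30 × €3 = €90
  P–S2: 5 × €11 = €55
  P–S3: 45 × €8 = €360
  Q–S2: 45 × €14 = €630
  R–S2: 35 × €7 = €245
Total = 90 + 55 + 360 + 630 + 245 = €1380.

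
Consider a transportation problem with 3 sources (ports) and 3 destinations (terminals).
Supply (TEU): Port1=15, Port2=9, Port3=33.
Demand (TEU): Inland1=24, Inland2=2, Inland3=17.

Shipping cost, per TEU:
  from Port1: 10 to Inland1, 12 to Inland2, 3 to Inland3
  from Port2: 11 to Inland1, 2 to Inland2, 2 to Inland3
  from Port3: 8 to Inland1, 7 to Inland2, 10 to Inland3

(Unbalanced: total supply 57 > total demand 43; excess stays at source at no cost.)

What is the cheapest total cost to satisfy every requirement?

240

An optimal shipping plan:
  Port1→Inland3: 10 × 3 = 30
  Port2→Inland2: 2 × 2 = 4
  Port2→Inland3: 7 × 2 = 14
  Port3→Inland1: 24 × 8 = 192
Total = 30 + 4 + 14 + 192 = 240.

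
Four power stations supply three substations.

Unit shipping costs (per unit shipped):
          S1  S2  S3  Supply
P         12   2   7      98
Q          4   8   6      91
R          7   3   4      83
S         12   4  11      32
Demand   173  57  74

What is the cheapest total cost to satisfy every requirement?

1631

One minimum-cost allocation:
  P->S2: 25 × 2 = 50
  P->S3: 73 × 7 = 511
  Q->S1: 91 × 4 = 364
  R->S1: 82 × 7 = 574
  R->S3: 1 × 4 = 4
  S->S2: 32 × 4 = 128
Total = 50 + 511 + 364 + 574 + 4 + 128 = 1631.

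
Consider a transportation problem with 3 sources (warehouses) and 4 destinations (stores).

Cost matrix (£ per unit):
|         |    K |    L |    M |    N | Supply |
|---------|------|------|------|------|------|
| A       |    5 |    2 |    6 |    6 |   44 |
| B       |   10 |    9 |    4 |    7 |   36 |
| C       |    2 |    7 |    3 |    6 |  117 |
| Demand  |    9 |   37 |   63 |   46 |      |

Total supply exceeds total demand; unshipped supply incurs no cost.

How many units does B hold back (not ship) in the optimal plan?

36

An optimal plan:
  A–L: 37 × £2 = £74
  A–N: 1 × £6 = £6
  C–K: 9 × £2 = £18
  C–M: 63 × £3 = £189
  C–N: 45 × £6 = £270
Total cost = £557.
B ships 0 of its 36, leaving 36.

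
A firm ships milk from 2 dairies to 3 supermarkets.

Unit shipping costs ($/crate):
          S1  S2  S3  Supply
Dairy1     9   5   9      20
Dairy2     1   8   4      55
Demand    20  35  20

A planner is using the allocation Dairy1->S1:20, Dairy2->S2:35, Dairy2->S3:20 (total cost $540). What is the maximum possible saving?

Current plan cost = 20·9 + 35·8 + 20·4 = $540.
Optimal plan:
  Dairy1->S2: 20 × $5 = $100
  Dairy2->S1: 20 × $1 = $20
  Dairy2->S2: 15 × $8 = $120
  Dairy2->S3: 20 × $4 = $80
Optimal cost = $320.
Saving = 540 − 320 = $220.

220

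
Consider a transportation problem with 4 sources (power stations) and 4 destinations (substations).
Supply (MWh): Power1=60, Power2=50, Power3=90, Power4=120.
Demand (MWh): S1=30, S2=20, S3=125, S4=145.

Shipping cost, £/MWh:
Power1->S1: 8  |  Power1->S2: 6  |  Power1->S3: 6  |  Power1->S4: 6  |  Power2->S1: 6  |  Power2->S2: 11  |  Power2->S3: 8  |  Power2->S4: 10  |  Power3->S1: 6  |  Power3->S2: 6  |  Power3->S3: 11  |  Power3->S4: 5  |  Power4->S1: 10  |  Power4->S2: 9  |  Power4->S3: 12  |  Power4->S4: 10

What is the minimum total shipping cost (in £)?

2420

A cheapest plan:
  Power1 to S3: 60 × £6 = £360
  Power2 to S1: 30 × £6 = £180
  Power2 to S3: 20 × £8 = £160
  Power3 to S4: 90 × £5 = £450
  Power4 to S2: 20 × £9 = £180
  Power4 to S3: 45 × £12 = £540
  Power4 to S4: 55 × £10 = £550
Total = 360 + 180 + 160 + 450 + 180 + 540 + 550 = £2420.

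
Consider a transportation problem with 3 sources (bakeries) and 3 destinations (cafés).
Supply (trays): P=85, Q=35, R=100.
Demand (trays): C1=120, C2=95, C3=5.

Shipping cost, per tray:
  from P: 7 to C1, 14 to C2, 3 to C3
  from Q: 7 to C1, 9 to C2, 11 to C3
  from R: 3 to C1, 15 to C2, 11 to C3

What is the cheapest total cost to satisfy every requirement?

One minimum-cost allocation:
  P->C1: 20 × 7 = 140
  P->C2: 60 × 14 = 840
  P->C3: 5 × 3 = 15
  Q->C2: 35 × 9 = 315
  R->C1: 100 × 3 = 300
Total = 140 + 840 + 15 + 315 + 300 = 1610.

1610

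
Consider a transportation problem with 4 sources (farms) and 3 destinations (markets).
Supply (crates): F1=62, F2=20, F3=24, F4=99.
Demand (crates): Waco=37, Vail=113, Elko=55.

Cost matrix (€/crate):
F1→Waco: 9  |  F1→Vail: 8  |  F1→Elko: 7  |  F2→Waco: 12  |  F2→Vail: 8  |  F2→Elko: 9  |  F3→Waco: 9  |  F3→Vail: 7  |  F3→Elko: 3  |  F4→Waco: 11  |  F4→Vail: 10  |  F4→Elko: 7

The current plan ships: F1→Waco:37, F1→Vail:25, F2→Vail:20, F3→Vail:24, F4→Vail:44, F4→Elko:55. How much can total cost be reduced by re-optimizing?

24

Current plan cost = 37·9 + 25·8 + 20·8 + 24·7 + 44·10 + 55·7 = €1686.
Optimal plan:
  F1–Vail: 62 × €8 = €496
  F2–Vail: 20 × €8 = €160
  F3–Elko: 24 × €3 = €72
  F4–Waco: 37 × €11 = €407
  F4–Vail: 31 × €10 = €310
  F4–Elko: 31 × €7 = €217
Optimal cost = €1662.
Saving = 1686 − 1662 = €24.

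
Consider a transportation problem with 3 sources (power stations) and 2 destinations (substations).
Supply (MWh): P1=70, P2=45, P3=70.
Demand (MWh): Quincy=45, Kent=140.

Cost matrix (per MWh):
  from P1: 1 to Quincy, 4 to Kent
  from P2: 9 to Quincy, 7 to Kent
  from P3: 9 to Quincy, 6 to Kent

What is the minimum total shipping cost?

Optimal allocation:
  P1→Quincy: 45 × 1 = 45
  P1→Kent: 25 × 4 = 100
  P2→Kent: 45 × 7 = 315
  P3→Kent: 70 × 6 = 420
Total = 45 + 100 + 315 + 420 = 880.

880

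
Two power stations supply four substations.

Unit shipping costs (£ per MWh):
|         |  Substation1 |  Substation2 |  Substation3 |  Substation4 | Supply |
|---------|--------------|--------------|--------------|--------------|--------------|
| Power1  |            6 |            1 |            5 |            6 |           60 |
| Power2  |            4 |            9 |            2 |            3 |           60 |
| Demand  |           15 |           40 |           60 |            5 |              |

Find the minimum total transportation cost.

Optimal allocation:
  Power1->Substation1: 15 × £6 = £90
  Power1->Substation2: 40 × £1 = £40
  Power1->Substation4: 5 × £6 = £30
  Power2->Substation3: 60 × £2 = £120
Total = 90 + 40 + 30 + 120 = £280.
(Supply check: Power1 ships 60; Power2 ships 60.)

280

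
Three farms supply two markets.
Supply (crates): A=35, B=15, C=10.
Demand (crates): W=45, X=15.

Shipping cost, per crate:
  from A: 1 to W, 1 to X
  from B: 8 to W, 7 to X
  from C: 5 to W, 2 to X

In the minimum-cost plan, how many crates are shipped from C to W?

Optimal shipments:
  A->W: 35 crates
  B->W: 10 crates
  B->X: 5 crates
  C->X: 10 crates
Total cost = 170.
The route C→W is not used.

0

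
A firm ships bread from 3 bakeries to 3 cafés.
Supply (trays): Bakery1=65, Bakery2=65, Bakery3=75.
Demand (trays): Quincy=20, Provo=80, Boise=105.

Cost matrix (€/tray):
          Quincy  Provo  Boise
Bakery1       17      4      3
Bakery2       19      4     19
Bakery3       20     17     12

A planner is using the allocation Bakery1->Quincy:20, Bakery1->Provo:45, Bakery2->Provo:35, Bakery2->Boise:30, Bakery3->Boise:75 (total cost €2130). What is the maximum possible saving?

Current plan cost = 20·17 + 45·4 + 35·4 + 30·19 + 75·12 = €2130.
Optimal plan:
  Bakery1–Provo: 15 × €4 = €60
  Bakery1–Boise: 50 × €3 = €150
  Bakery2–Provo: 65 × €4 = €260
  Bakery3–Quincy: 20 × €20 = €400
  Bakery3–Boise: 55 × €12 = €660
Optimal cost = €1530.
Saving = 2130 − 1530 = €600.

600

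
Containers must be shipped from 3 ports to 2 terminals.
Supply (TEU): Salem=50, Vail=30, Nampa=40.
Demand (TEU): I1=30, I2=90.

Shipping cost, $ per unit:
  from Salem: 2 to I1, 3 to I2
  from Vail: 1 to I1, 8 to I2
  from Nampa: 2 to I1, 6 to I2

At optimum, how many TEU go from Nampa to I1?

0

Solving gives:
  Salem to I2: 50 × $3 = $150
  Vail to I1: 30 × $1 = $30
  Nampa to I2: 40 × $6 = $240
Total cost = $420.
The route Nampa→I1 is not used.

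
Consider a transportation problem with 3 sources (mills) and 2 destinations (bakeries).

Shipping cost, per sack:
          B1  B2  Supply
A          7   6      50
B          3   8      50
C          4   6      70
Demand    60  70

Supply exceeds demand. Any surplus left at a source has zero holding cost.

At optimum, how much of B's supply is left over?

0

An optimal plan:
  A→B2: 50 sacks
  B→B1: 50 sacks
  C→B1: 10 sacks
  C→B2: 20 sacks
Total cost = 610.
B ships 50 of its 50, leaving 0.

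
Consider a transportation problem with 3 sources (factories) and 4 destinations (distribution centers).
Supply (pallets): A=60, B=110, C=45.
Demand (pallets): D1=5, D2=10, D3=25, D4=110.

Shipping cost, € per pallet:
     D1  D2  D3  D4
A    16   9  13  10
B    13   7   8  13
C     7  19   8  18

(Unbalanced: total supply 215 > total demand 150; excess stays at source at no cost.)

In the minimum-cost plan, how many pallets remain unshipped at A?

0

An optimal plan:
  A→D4: 60 × €10 = €600
  B→D2: 10 × €7 = €70
  B→D4: 50 × €13 = €650
  C→D1: 5 × €7 = €35
  C→D3: 25 × €8 = €200
Total cost = €1555.
A ships 60 of its 60, leaving 0.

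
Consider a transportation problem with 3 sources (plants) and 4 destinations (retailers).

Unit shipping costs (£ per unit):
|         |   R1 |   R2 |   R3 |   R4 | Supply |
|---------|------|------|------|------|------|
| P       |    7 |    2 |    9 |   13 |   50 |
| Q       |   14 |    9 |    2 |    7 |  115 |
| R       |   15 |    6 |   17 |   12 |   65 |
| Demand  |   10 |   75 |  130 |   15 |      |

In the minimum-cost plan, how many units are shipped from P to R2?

The minimum-cost plan:
  P->R1: 10 units
  P->R2: 25 units
  P->R3: 15 units
  Q->R3: 115 units
  R->R2: 50 units
  R->R4: 15 units
Total cost = £965.
So P→R2 carries 25 units.

25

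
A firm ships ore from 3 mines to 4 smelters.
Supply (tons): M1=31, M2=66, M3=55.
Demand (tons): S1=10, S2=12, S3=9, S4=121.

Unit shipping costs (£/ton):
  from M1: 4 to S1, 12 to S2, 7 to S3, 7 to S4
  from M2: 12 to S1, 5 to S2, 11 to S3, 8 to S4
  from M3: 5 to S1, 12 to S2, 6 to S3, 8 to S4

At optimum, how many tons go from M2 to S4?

54

Solving gives:
  M1 to S4: 31 × £7 = £217
  M2 to S2: 12 × £5 = £60
  M2 to S4: 54 × £8 = £432
  M3 to S1: 10 × £5 = £50
  M3 to S3: 9 × £6 = £54
  M3 to S4: 36 × £8 = £288
Total cost = £1101.
So M2→S4 carries 54 tons.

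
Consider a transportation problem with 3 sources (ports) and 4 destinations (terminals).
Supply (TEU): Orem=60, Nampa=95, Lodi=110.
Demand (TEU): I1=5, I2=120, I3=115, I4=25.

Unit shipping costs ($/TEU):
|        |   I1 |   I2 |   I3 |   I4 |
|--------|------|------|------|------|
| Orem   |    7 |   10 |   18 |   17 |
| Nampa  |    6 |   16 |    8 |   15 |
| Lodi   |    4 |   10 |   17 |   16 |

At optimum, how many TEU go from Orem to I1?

0

The minimum-cost plan:
  Orem to I2: 60 × $10 = $600
  Nampa to I3: 95 × $8 = $760
  Lodi to I1: 5 × $4 = $20
  Lodi to I2: 60 × $10 = $600
  Lodi to I3: 20 × $17 = $340
  Lodi to I4: 25 × $16 = $400
Total cost = $2720.
The route Orem→I1 is not used.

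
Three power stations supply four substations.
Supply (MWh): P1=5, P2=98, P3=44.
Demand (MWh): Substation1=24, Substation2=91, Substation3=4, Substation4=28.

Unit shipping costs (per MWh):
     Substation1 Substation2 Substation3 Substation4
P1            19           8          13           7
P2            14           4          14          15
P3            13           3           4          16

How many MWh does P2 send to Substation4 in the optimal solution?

23

The minimum-cost plan:
  P1->Substation4: 5 × 7 = 35
  P2->Substation1: 24 × 14 = 336
  P2->Substation2: 51 × 4 = 204
  P2->Substation4: 23 × 15 = 345
  P3->Substation2: 40 × 3 = 120
  P3->Substation3: 4 × 4 = 16
Total cost = 1056.
So P2→Substation4 carries 23 MWh.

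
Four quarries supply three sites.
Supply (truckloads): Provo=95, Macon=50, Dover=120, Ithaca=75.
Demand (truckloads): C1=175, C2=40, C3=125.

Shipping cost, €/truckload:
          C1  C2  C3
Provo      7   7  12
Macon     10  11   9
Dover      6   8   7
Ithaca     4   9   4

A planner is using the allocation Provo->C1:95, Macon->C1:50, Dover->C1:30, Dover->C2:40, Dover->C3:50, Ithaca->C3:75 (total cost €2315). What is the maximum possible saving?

180

Current plan cost = 95·7 + 50·10 + 30·6 + 40·8 + 50·7 + 75·4 = €2315.
Optimal plan:
  Provo to C1: 55 × €7 = €385
  Provo to C2: 40 × €7 = €280
  Macon to C3: 50 × €9 = €450
  Dover to C1: 120 × €6 = €720
  Ithaca to C3: 75 × €4 = €300
Optimal cost = €2135.
Saving = 2315 − 2135 = €180.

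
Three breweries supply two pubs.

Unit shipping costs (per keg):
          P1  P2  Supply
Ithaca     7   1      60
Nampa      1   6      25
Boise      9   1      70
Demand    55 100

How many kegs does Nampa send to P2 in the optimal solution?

0

Solving gives:
  Ithaca→P1: 30 × 7 = 210
  Ithaca→P2: 30 × 1 = 30
  Nampa→P1: 25 × 1 = 25
  Boise→P2: 70 × 1 = 70
Total cost = 335.
The route Nampa→P2 is not used.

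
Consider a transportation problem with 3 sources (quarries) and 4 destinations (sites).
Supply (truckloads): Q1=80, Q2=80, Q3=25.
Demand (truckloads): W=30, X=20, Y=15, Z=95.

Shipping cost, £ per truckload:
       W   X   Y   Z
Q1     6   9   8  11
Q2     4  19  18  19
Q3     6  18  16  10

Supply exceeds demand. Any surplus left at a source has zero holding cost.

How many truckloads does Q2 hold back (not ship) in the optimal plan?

An optimal plan:
  Q1–X: 20 truckloads
  Q1–Y: 15 truckloads
  Q1–Z: 45 truckloads
  Q2–W: 30 truckloads
  Q2–Z: 25 truckloads
  Q3–Z: 25 truckloads
Total cost = £1640.
Q2 ships 55 of its 80, leaving 25.

25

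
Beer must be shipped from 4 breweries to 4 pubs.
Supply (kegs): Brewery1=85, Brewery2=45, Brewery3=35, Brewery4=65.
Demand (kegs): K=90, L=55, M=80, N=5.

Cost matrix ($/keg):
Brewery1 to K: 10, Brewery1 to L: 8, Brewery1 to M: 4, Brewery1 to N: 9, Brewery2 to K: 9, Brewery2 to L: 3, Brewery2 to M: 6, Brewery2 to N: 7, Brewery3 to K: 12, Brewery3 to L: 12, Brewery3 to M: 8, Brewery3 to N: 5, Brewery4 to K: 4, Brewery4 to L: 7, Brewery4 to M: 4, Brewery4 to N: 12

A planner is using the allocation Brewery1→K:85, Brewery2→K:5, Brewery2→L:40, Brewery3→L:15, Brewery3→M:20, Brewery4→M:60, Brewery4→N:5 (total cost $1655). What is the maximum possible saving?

Current plan cost = 85·10 + 5·9 + 40·3 + 15·12 + 20·8 + 60·4 + 5·12 = $1655.
Optimal plan:
  Brewery1 to L: 10 × $8 = $80
  Brewery1 to M: 75 × $4 = $300
  Brewery2 to L: 45 × $3 = $135
  Brewery3 to K: 25 × $12 = $300
  Brewery3 to M: 5 × $8 = $40
  Brewery3 to N: 5 × $5 = $25
  Brewery4 to K: 65 × $4 = $260
Optimal cost = $1140.
Saving = 1655 − 1140 = $515.

515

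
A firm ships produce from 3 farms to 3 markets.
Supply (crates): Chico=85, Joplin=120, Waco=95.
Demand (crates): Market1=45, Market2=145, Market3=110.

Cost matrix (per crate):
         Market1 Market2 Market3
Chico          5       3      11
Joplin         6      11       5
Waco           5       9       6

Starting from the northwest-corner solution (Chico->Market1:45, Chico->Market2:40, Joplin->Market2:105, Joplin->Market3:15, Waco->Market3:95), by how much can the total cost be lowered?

Current plan cost = 45·5 + 40·3 + 105·11 + 15·5 + 95·6 = 2145.
Optimal plan:
  Chico->Market2: 85 crates
  Joplin->Market1: 10 crates
  Joplin->Market3: 110 crates
  Waco->Market1: 35 crates
  Waco->Market2: 60 crates
Optimal cost = 1580.
Saving = 2145 − 1580 = 565.

565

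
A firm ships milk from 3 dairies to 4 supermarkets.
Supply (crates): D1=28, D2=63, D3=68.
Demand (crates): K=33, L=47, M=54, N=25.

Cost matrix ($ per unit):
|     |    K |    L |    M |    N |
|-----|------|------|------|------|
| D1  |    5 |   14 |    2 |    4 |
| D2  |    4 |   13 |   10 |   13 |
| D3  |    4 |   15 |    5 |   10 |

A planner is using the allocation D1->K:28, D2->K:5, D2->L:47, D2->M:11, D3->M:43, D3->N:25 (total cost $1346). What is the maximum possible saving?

Current plan cost = 28·5 + 5·4 + 47·13 + 11·10 + 43·5 + 25·10 = $1346.
Optimal plan:
  D1 to M: 3 × $2 = $6
  D1 to N: 25 × $4 = $100
  D2 to K: 16 × $4 = $64
  D2 to L: 47 × $13 = $611
  D3 to K: 17 × $4 = $68
  D3 to M: 51 × $5 = $255
Optimal cost = $1104.
Saving = 1346 − 1104 = $242.

242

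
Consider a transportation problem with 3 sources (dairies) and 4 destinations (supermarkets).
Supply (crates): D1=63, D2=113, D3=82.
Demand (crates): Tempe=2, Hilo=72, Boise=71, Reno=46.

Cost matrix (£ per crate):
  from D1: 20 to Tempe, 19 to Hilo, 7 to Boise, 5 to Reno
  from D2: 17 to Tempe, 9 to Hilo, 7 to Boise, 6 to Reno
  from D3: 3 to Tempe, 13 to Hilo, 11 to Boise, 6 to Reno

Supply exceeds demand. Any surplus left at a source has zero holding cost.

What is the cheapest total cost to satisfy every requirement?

1394

An optimal shipping plan:
  D1->Boise: 30 × £7 = £210
  D1->Reno: 33 × £5 = £165
  D2->Hilo: 72 × £9 = £648
  D2->Boise: 41 × £7 = £287
  D3->Tempe: 2 × £3 = £6
  D3->Reno: 13 × £6 = £78
Total = 210 + 165 + 648 + 287 + 6 + 78 = £1394.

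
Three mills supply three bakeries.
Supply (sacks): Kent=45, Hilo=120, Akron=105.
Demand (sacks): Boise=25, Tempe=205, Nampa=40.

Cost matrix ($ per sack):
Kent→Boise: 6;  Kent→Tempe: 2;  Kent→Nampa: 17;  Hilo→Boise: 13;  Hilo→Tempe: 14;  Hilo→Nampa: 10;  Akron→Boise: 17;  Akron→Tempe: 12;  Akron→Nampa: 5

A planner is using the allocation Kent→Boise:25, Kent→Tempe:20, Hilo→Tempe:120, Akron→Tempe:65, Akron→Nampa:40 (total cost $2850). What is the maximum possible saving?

Current plan cost = 25·6 + 20·2 + 120·14 + 65·12 + 40·5 = $2850.
Optimal plan:
  Kent→Tempe: 45 × $2 = $90
  Hilo→Boise: 25 × $13 = $325
  Hilo→Tempe: 95 × $14 = $1330
  Akron→Tempe: 65 × $12 = $780
  Akron→Nampa: 40 × $5 = $200
Optimal cost = $2725.
Saving = 2850 − 2725 = $125.

125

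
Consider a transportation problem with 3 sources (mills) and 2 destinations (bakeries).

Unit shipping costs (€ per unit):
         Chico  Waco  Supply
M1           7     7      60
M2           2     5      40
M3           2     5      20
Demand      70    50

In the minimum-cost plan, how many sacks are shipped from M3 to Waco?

0

Solving gives:
  M1→Chico: 10 × €7 = €70
  M1→Waco: 50 × €7 = €350
  M2→Chico: 40 × €2 = €80
  M3→Chico: 20 × €2 = €40
Total cost = €540.
The route M3→Waco is not used.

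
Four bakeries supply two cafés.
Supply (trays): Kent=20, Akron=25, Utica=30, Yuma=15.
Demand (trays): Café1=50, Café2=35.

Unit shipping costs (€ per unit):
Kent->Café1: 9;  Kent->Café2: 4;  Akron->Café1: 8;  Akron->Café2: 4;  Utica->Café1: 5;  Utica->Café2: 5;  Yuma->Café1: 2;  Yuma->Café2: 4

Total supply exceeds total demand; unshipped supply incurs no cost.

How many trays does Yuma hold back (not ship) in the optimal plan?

Minimum-cost shipments:
  Kent to Café2: 20 trays
  Akron to Café1: 5 trays
  Akron to Café2: 15 trays
  Utica to Café1: 30 trays
  Yuma to Café1: 15 trays
Total cost = €360.
Yuma ships 15 of its 15, leaving 0.

0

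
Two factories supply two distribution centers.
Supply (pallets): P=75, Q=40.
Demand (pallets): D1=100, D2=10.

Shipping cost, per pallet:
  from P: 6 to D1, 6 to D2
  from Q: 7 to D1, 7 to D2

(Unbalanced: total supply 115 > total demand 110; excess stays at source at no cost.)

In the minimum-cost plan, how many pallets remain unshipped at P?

0

Minimum-cost shipments:
  P to D1: 65 pallets
  P to D2: 10 pallets
  Q to D1: 35 pallets
Total cost = 695.
P ships 75 of its 75, leaving 0.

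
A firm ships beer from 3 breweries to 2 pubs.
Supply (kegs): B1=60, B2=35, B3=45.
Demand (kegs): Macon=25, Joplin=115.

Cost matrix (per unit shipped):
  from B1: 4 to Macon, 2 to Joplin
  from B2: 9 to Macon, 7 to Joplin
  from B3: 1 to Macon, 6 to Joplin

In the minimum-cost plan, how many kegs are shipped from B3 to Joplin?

20

The minimum-cost plan:
  B1→Joplin: 60 × 2 = 120
  B2→Joplin: 35 × 7 = 245
  B3→Macon: 25 × 1 = 25
  B3→Joplin: 20 × 6 = 120
Total cost = 510.
So B3→Joplin carries 20 kegs.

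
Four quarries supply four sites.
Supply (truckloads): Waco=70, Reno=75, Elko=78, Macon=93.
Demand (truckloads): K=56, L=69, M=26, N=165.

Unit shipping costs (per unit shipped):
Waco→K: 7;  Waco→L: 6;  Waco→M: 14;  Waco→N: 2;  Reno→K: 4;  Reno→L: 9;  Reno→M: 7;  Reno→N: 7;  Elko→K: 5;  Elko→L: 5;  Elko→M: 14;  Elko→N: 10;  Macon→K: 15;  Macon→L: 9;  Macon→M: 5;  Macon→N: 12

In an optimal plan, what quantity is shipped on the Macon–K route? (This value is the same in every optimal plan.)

Solving gives:
  Waco→N: 70 × 2 = 140
  Reno→N: 75 × 7 = 525
  Elko→K: 56 × 5 = 280
  Elko→L: 22 × 5 = 110
  Macon→L: 47 × 9 = 423
  Macon→M: 26 × 5 = 130
  Macon→N: 20 × 12 = 240
Total cost = 1848.
The route Macon→K is not used.

0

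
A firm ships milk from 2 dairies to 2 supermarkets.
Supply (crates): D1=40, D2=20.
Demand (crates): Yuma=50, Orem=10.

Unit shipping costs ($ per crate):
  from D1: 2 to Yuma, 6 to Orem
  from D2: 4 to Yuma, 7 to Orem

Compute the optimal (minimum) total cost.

An optimal shipping plan:
  D1→Yuma: 40 crates
  D2→Yuma: 10 crates
  D2→Orem: 10 crates
Total cost = $190.

190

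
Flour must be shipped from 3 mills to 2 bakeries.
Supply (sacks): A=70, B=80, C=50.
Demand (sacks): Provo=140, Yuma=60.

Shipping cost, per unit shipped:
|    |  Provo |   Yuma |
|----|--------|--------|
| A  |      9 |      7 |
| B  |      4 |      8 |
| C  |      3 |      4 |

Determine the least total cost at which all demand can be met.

One minimum-cost allocation:
  A->Provo: 10 × 9 = 90
  A->Yuma: 60 × 7 = 420
  B->Provo: 80 × 4 = 320
  C->Provo: 50 × 3 = 150
Total = 90 + 420 + 320 + 150 = 980.

980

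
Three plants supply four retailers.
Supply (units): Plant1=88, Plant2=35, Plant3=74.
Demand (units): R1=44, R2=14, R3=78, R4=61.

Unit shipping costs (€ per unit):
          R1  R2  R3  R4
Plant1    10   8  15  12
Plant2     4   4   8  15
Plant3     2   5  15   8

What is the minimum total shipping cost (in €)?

1737

An optimal shipping plan:
  Plant1→R2: 14 × €8 = €112
  Plant1→R3: 43 × €15 = €645
  Plant1→R4: 31 × €12 = €372
  Plant2→R3: 35 × €8 = €280
  Plant3→R1: 44 × €2 = €88
  Plant3→R4: 30 × €8 = €240
Total = 112 + 645 + 372 + 280 + 88 + 240 = €1737.
(Supply check: Plant1 ships 88; Plant2 ships 35; Plant3 ships 74.)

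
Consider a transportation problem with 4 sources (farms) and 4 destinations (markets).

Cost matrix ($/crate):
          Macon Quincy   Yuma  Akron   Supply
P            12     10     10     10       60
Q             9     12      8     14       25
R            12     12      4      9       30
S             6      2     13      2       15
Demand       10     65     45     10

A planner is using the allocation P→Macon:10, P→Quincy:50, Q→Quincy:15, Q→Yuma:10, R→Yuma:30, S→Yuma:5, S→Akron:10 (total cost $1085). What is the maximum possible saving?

Current plan cost = 10·12 + 50·10 + 15·12 + 10·8 + 30·4 + 5·13 + 10·2 = $1085.
Optimal plan:
  P→Quincy: 50 crates
  P→Akron: 10 crates
  Q→Macon: 10 crates
  Q→Yuma: 15 crates
  R→Yuma: 30 crates
  S→Quincy: 15 crates
Optimal cost = $960.
Saving = 1085 − 960 = $125.

125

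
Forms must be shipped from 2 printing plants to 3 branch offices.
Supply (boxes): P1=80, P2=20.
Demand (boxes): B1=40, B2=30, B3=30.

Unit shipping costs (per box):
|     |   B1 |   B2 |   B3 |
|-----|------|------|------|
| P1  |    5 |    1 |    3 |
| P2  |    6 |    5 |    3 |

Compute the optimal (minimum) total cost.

Optimal allocation:
  P1->B1: 40 × 5 = 200
  P1->B2: 30 × 1 = 30
  P1->B3: 10 × 3 = 30
  P2->B3: 20 × 3 = 60
Total = 200 + 30 + 30 + 60 = 320.

320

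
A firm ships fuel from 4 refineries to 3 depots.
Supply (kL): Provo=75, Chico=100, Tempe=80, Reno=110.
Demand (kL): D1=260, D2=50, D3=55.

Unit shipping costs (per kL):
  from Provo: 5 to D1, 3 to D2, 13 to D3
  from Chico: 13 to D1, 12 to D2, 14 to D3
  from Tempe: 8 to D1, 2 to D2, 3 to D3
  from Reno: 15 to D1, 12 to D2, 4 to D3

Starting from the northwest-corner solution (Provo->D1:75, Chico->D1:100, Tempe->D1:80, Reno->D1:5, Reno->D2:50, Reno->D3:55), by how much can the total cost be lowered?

150

Current plan cost = 75·5 + 100·13 + 80·8 + 5·15 + 50·12 + 55·4 = 3210.
Optimal plan:
  Provo to D1: 75 kL
  Chico to D1: 100 kL
  Tempe to D1: 30 kL
  Tempe to D2: 50 kL
  Reno to D1: 55 kL
  Reno to D3: 55 kL
Optimal cost = 3060.
Saving = 3210 − 3060 = 150.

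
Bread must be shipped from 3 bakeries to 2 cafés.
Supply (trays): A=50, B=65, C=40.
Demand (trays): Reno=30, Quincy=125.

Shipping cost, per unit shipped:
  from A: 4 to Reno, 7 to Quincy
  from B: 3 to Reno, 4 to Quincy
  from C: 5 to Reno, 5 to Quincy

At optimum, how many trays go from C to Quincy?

Optimal shipments:
  A to Reno: 30 × 4 = 120
  A to Quincy: 20 × 7 = 140
  B to Quincy: 65 × 4 = 260
  C to Quincy: 40 × 5 = 200
Total cost = 720.
So C→Quincy carries 40 trays.

40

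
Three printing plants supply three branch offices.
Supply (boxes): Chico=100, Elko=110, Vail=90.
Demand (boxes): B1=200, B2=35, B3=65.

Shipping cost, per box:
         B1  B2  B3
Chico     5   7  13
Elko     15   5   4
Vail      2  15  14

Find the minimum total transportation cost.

1265

An optimal shipping plan:
  Chico–B1: 100 × 5 = 500
  Elko–B1: 10 × 15 = 150
  Elko–B2: 35 × 5 = 175
  Elko–B3: 65 × 4 = 260
  Vail–B1: 90 × 2 = 180
Total = 500 + 150 + 175 + 260 + 180 = 1265.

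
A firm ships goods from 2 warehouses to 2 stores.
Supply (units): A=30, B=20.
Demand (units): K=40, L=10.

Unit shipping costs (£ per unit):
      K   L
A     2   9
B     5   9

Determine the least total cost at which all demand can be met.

One minimum-cost allocation:
  A->K: 30 × £2 = £60
  B->K: 10 × £5 = £50
  B->L: 10 × £9 = £90
Total = 60 + 50 + 90 = £200.

200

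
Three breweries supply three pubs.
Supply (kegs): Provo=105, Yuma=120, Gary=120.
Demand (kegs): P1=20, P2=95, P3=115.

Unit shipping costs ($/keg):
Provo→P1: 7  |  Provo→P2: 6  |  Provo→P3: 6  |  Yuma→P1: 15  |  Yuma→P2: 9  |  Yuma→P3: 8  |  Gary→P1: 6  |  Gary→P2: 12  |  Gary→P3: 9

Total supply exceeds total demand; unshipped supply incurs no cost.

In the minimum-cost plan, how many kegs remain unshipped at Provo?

0

Minimum-cost shipments:
  Provo to P2: 95 kegs
  Provo to P3: 10 kegs
  Yuma to P3: 105 kegs
  Gary to P1: 20 kegs
Total cost = $1590.
Provo ships 105 of its 105, leaving 0.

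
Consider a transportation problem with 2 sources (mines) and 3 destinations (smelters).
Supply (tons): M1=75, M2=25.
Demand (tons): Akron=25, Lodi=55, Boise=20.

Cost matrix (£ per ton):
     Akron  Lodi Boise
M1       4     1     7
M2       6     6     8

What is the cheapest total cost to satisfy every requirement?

325

A cheapest plan:
  M1->Akron: 20 tons
  M1->Lodi: 55 tons
  M2->Akron: 5 tons
  M2->Boise: 20 tons
Total cost = £325.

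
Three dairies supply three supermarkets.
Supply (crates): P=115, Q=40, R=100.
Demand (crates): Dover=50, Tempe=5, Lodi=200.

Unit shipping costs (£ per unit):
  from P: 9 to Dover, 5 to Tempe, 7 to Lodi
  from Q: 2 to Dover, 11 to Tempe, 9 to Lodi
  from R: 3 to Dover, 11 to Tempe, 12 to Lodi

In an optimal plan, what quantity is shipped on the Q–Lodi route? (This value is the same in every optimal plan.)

Solving gives:
  P->Tempe: 5 × £5 = £25
  P->Lodi: 110 × £7 = £770
  Q->Lodi: 40 × £9 = £360
  R->Dover: 50 × £3 = £150
  R->Lodi: 50 × £12 = £600
Total cost = £1905.
So Q→Lodi carries 40 crates.

40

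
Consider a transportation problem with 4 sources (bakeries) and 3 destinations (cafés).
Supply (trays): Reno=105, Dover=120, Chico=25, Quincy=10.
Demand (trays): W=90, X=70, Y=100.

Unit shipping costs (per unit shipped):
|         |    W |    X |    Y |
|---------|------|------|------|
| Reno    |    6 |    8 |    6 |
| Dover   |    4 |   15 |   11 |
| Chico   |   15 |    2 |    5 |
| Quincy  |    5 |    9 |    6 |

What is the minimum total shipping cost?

An optimal shipping plan:
  Reno to X: 45 × 8 = 360
  Reno to Y: 60 × 6 = 360
  Dover to W: 90 × 4 = 360
  Dover to Y: 30 × 11 = 330
  Chico to X: 25 × 2 = 50
  Quincy to Y: 10 × 6 = 60
Total = 360 + 360 + 360 + 330 + 50 + 60 = 1520.
(Supply check: Reno ships 105; Dover ships 120; Chico ships 25; Quincy ships 10.)

1520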